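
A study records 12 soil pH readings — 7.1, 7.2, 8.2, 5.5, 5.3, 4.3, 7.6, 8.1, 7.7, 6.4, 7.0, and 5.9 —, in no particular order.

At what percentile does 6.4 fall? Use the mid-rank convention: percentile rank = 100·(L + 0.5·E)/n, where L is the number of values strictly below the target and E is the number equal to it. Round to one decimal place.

37.5

Sorted: 4.3, 5.3, 5.5, 5.9, 6.4, 7.0, 7.1, 7.2, 7.6, 7.7, 8.1, 8.2.
Count below 6.4: L = 4; count equal: E = 1; n = 12.
Percentile rank = 100·(4 + 0.5·1)/12 = 100·4.5/12 = 37.5.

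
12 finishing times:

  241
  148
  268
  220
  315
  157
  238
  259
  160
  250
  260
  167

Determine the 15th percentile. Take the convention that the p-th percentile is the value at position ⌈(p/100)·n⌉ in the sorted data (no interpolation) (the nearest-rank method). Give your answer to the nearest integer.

Sorted: 148, 157, 160, 167, 220, 238, 241, 250, 259, 260, 268, 315.
n = 12.
Position = ⌈15/100 · 12⌉ = ⌈1.8⌉ = 2.
The value at rank 2 is 157.

157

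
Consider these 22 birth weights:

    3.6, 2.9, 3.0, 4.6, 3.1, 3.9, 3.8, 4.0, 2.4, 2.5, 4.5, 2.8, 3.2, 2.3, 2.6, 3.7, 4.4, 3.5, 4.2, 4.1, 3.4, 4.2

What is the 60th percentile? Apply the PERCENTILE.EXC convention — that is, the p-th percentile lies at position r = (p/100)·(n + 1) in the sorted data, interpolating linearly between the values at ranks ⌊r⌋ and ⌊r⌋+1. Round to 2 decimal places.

3.78

Sorted: 2.3, 2.4, 2.5, 2.6, 2.8, 2.9, 3.0, 3.1, 3.2, 3.4, 3.5, 3.6, 3.7, 3.8, 3.9, 4.0, 4.1, 4.2, 4.2, 4.4, 4.5, 4.6.
n = 22.
r = (60/100)·(22 + 1) = 13.8.
Rank 13 is 3.7 and rank 14 is 3.8.
Interpolate: 3.7 + 0.8·(3.8 − 3.7) = 3.7 + 0.8·0.1 = 3.78.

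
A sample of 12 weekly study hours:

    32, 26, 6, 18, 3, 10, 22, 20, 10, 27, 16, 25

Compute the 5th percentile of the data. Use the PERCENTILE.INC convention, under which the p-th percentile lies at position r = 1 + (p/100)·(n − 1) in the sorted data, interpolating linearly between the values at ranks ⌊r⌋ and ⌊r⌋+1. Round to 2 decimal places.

4.65

Sorted: 3, 6, 10, 10, 16, 18, 20, 22, 25, 26, 27, 32.
n = 12.
r = 1 + (5/100)·(12 − 1) = 1 + 0.55 = 1.55.
Rank 1 is 3 and rank 2 is 6.
Interpolate: 3 + 0.55·(6 − 3) = 3 + 0.55·3 = 4.65.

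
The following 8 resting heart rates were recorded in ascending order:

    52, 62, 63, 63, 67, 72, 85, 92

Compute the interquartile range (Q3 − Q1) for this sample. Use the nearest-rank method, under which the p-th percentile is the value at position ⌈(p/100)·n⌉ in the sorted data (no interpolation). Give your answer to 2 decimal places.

n = 8.
P25: rank ⌈25/100·8⌉ = 2 → 62.
P75: rank ⌈75/100·8⌉ = 6 → 72.
Difference: 72 − 62 = 10.

10.00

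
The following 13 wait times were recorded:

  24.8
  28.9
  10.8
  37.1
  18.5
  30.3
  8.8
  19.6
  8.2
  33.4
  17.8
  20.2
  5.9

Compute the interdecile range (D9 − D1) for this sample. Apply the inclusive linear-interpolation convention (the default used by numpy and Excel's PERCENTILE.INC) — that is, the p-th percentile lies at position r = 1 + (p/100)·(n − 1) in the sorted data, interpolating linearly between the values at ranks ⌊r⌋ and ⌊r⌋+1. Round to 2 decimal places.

24.46

Sorted: 5.9, 8.2, 8.8, 10.8, 17.8, 18.5, 19.6, 20.2, 24.8, 28.9, 30.3, 33.4, 37.1.
n = 13.
P10: r = 2.2; ranks 2–3 are 8.2, 8.8; interpolating gives 8.32.
P90: r = 11.8; ranks 11–12 are 30.3, 33.4; interpolating gives 32.78.
Difference: 32.78 − 8.32 = 24.46.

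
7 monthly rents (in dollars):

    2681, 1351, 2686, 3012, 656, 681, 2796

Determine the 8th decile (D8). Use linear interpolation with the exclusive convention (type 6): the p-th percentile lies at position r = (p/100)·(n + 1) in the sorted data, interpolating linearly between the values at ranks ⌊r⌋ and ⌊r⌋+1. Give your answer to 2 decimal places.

2882.40

Sorted: 656, 681, 1351, 2681, 2686, 2796, 3012.
n = 7.
r = (80/100)·(7 + 1) = 6.4.
Rank 6 is 2796 and rank 7 is 3012.
Interpolate: 2796 + 0.4·(3012 − 2796) = 2796 + 0.4·216 = 2882.4.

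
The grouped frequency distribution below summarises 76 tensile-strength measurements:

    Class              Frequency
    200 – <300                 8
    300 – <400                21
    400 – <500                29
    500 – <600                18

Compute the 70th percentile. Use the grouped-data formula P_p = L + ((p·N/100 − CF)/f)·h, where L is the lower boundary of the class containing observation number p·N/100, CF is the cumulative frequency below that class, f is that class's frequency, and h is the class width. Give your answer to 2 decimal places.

483.45

N = 76; target position k = 70/100 · 76 = 53.2.
Cumulative frequencies: 8, 29, 58, 76.
Observation 53.2 falls in the class 400 – <500.
L = 400, CF = 29, f = 29, h = 100.
P70 = 400 + ((53.2 − 29)/29)·100 = 400 + 83.4483 = 483.448.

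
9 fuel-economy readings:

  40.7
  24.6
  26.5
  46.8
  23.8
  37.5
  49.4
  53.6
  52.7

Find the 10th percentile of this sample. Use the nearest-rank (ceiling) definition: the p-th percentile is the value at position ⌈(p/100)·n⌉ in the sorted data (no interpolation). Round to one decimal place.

23.8

Sorted: 23.8, 24.6, 26.5, 37.5, 40.7, 46.8, 49.4, 52.7, 53.6.
n = 9.
Position = ⌈10/100 · 9⌉ = ⌈0.9⌉ = 1.
The value at rank 1 is 23.8.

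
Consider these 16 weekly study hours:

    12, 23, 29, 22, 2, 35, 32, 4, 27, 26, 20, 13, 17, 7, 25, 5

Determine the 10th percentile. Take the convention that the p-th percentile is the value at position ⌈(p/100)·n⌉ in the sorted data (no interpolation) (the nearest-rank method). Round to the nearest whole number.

Sorted: 2, 4, 5, 7, 12, 13, 17, 20, 22, 23, 25, 26, 27, 29, 32, 35.
n = 16.
Position = ⌈10/100 · 16⌉ = ⌈1.6⌉ = 2.
The value at rank 2 is 4.

4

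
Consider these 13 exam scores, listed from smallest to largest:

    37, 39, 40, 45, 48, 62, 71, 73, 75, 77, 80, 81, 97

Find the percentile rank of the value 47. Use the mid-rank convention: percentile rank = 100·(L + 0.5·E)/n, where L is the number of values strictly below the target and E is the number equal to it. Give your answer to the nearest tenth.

30.8

Count below 47: L = 4; count equal: E = 0; n = 13.
Percentile rank = 100·(4 + 0.5·0)/13 = 100·4/13 = 30.77.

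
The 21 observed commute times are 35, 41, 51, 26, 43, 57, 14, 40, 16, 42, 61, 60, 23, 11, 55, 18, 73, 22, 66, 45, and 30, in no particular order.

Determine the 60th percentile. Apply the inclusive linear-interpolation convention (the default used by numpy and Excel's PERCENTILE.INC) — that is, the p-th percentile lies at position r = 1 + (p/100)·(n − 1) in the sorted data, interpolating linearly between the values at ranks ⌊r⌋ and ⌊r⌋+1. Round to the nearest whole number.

43

Sorted: 11, 14, 16, 18, 22, 23, 26, 30, 35, 40, 41, 42, 43, 45, 51, 55, 57, 60, 61, 66, 73.
n = 21.
r = 1 + (60/100)·(21 − 1) = 1 + 12 = 13.
r is an integer, so P60 is the value at rank 13: 43.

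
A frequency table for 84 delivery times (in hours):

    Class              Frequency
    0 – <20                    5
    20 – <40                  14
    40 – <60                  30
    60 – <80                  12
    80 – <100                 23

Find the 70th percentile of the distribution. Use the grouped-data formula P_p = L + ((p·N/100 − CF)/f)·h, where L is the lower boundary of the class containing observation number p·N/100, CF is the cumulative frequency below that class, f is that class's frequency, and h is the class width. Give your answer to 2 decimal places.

N = 84; target position k = 70/100 · 84 = 58.8.
Cumulative frequencies: 5, 19, 49, 61, 84.
Observation 58.8 falls in the class 60 – <80.
L = 60, CF = 49, f = 12, h = 20.
P70 = 60 + ((58.8 − 49)/12)·20 = 60 + 16.3333 = 76.3333.

76.33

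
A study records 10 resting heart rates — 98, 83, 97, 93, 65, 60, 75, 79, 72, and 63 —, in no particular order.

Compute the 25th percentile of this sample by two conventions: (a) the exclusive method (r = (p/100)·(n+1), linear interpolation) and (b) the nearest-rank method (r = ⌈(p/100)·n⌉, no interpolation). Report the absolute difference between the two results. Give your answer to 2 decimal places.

Sorted: 60, 63, 65, 72, 75, 79, 83, 93, 97, 98.
n = 10.
(a) r = 2.75; between ranks 2 (63) and 3 (65): 64.5.
(b) the nearest-rank method: rank 3 → 65.
|64.5 − 65| = 0.5.

0.50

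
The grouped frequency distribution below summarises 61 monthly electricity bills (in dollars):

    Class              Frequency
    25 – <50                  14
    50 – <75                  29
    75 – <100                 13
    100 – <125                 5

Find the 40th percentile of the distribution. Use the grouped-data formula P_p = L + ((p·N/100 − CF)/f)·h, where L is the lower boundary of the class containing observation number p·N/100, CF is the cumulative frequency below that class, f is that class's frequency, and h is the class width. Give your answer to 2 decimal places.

58.97

N = 61; target position k = 40/100 · 61 = 24.4.
Cumulative frequencies: 14, 43, 56, 61.
Observation 24.4 falls in the class 50 – <75.
L = 50, CF = 14, f = 29, h = 25.
P40 = 50 + ((24.4 − 14)/29)·25 = 50 + 8.96552 = 58.9655.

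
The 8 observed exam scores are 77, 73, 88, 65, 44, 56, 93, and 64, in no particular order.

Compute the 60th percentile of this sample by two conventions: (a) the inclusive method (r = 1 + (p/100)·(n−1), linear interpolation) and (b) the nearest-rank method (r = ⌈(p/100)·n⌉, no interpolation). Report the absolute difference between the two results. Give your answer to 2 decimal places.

Sorted: 44, 56, 64, 65, 73, 77, 88, 93.
n = 8.
(a) r = 5.2; between ranks 5 (73) and 6 (77): 73.8.
(b) the nearest-rank method: rank 5 → 73.
|73.8 − 73| = 0.8.

0.80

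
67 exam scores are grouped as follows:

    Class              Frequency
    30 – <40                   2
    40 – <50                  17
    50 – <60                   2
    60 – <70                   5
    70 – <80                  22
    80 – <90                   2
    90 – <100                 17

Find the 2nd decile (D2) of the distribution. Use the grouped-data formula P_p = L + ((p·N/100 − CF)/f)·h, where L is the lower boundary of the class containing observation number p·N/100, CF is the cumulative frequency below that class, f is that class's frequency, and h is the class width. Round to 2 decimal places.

N = 67; target position k = 20/100 · 67 = 13.4.
Cumulative frequencies: 2, 19, 21, 26, 48, 50, 67.
Observation 13.4 falls in the class 40 – <50.
L = 40, CF = 2, f = 17, h = 10.
P20 = 40 + ((13.4 − 2)/17)·10 = 40 + 6.70588 = 46.7059.

46.71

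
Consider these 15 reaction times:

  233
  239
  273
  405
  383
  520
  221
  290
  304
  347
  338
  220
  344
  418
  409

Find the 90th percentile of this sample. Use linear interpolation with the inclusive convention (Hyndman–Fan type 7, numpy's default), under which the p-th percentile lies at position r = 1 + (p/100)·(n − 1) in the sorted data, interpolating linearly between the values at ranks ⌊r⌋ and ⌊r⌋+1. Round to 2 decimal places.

414.40

Sorted: 220, 221, 233, 239, 273, 290, 304, 338, 344, 347, 383, 405, 409, 418, 520.
n = 15.
r = 1 + (90/100)·(15 − 1) = 1 + 12.6 = 13.6.
Rank 13 is 409 and rank 14 is 418.
Interpolate: 409 + 0.6·(418 − 409) = 409 + 0.6·9 = 414.4.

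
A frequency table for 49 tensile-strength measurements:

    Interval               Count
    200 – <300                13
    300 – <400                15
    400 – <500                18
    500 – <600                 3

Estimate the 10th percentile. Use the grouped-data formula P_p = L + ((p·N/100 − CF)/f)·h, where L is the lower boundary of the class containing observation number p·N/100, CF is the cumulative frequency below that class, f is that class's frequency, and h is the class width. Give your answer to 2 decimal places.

N = 49; target position k = 10/100 · 49 = 4.9.
Cumulative frequencies: 13, 28, 46, 49.
Observation 4.9 falls in the class 200 – <300.
L = 200, CF = 0, f = 13, h = 100.
P10 = 200 + ((4.9 − 0)/13)·100 = 200 + 37.6923 = 237.692.

237.69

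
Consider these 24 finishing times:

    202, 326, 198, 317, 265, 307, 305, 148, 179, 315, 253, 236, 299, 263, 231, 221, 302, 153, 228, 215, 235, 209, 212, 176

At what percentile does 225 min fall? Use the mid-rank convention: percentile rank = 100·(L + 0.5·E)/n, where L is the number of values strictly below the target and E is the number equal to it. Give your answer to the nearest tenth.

41.7

Sorted: 148, 153, 176, 179, 198, 202, 209, 212, 215, 221, 228, 231, 235, 236, 253, 263, 265, 299, 302, 305, 307, 315, 317, 326.
Count below 225: L = 10; count equal: E = 0; n = 24.
Percentile rank = 100·(10 + 0.5·0)/24 = 100·10/24 = 41.67.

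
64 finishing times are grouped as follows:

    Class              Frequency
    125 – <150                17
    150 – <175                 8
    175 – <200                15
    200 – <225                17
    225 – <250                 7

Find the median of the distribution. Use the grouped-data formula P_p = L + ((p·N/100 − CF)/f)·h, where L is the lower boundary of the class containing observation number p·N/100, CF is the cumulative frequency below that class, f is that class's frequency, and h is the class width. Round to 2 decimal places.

N = 64; target position k = 50/100 · 64 = 32.
Cumulative frequencies: 17, 25, 40, 57, 64.
Observation 32 falls in the class 175 – <200.
L = 175, CF = 25, f = 15, h = 25.
P50 = 175 + ((32 − 25)/15)·25 = 175 + 11.6667 = 186.667.

186.67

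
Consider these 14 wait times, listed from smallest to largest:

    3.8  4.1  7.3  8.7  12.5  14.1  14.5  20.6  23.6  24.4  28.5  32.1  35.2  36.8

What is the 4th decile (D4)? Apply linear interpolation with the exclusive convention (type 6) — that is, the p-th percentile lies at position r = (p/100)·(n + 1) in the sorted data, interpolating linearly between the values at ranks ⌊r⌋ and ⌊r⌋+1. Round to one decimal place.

14.1

n = 14.
r = (40/100)·(14 + 1) = 6.
r is an integer, so P40 is the value at rank 6: 14.1.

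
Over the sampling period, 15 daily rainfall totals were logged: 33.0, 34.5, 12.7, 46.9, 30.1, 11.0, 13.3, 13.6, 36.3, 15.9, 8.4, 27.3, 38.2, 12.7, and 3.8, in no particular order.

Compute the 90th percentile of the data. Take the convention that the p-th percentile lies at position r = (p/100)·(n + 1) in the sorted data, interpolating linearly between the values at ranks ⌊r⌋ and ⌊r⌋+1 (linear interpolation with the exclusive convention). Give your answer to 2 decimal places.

Sorted: 3.8, 8.4, 11.0, 12.7, 12.7, 13.3, 13.6, 15.9, 27.3, 30.1, 33.0, 34.5, 36.3, 38.2, 46.9.
n = 15.
r = (90/100)·(15 + 1) = 14.4.
Rank 14 is 38.2 and rank 15 is 46.9.
Interpolate: 38.2 + 0.4·(46.9 − 38.2) = 38.2 + 0.4·8.7 = 41.68.

41.68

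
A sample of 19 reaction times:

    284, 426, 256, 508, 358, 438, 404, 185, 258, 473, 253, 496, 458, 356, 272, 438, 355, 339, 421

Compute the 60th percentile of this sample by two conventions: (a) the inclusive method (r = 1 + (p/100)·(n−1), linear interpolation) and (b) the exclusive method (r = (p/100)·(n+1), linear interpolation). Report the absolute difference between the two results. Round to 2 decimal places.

3.40

Sorted: 185, 253, 256, 258, 272, 284, 339, 355, 356, 358, 404, 421, 426, 438, 438, 458, 473, 496, 508.
n = 19.
(a) r = 11.8; between ranks 11 (404) and 12 (421): 417.6.
(b) r = 12 → value at rank 12 = 421.
|417.6 − 421| = 3.4.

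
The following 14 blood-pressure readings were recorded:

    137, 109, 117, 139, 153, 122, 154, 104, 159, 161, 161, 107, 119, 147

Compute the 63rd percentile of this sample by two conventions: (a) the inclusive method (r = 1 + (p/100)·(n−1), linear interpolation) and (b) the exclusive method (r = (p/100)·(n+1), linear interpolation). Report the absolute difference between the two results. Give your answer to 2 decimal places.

1.56

Sorted: 104, 107, 109, 117, 119, 122, 137, 139, 147, 153, 154, 159, 161, 161.
n = 14.
(a) r = 9.19; between ranks 9 (147) and 10 (153): 148.14.
(b) r = 9.45; between ranks 9 (147) and 10 (153): 149.7.
|148.14 − 149.7| = 1.56.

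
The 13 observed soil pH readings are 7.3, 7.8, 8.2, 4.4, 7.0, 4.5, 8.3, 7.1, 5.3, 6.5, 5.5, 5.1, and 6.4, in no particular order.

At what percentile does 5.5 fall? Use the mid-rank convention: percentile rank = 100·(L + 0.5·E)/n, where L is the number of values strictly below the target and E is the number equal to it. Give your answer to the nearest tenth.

Sorted: 4.4, 4.5, 5.1, 5.3, 5.5, 6.4, 6.5, 7.0, 7.1, 7.3, 7.8, 8.2, 8.3.
Count below 5.5: L = 4; count equal: E = 1; n = 13.
Percentile rank = 100·(4 + 0.5·1)/13 = 100·4.5/13 = 34.62.

34.6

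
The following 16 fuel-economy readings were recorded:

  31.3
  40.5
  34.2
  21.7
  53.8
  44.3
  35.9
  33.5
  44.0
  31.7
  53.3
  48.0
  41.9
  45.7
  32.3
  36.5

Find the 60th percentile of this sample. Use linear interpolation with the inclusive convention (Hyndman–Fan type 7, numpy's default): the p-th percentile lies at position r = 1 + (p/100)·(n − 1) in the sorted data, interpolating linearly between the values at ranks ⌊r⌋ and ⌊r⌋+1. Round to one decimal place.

41.9

Sorted: 21.7, 31.3, 31.7, 32.3, 33.5, 34.2, 35.9, 36.5, 40.5, 41.9, 44.0, 44.3, 45.7, 48.0, 53.3, 53.8.
n = 16.
r = 1 + (60/100)·(16 − 1) = 1 + 9 = 10.
r is an integer, so P60 is the value at rank 10: 41.9.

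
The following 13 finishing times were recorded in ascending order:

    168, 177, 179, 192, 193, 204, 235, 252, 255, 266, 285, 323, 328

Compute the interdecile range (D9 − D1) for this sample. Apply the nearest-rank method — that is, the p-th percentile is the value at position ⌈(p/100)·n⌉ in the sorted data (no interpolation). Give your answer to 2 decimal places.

146.00

n = 13.
P10: rank ⌈10/100·13⌉ = 2 → 177.
P90: rank ⌈90/100·13⌉ = 12 → 323.
Difference: 323 − 177 = 146.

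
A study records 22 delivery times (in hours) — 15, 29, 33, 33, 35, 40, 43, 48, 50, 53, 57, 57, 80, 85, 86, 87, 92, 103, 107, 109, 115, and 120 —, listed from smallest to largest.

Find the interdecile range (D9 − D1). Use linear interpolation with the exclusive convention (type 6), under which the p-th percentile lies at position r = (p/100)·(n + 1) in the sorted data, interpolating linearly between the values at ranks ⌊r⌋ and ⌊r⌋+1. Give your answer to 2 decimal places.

n = 22.
P10: r = 2.3; ranks 2–3 are 29, 33; interpolating gives 30.2.
P90: r = 20.7; ranks 20–21 are 109, 115; interpolating gives 113.2.
Difference: 113.2 − 30.2 = 83.

83.00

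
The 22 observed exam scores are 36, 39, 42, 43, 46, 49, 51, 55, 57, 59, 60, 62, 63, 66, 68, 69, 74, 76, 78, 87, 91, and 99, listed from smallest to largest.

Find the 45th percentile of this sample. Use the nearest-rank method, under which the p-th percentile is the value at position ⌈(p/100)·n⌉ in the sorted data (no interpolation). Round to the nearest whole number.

n = 22.
Position = ⌈45/100 · 22⌉ = ⌈9.9⌉ = 10.
The value at rank 10 is 59.

59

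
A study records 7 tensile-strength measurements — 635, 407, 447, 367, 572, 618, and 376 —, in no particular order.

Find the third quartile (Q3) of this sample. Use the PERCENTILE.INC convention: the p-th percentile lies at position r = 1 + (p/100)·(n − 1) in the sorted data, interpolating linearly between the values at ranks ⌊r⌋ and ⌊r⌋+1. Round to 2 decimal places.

595.00

Sorted: 367, 376, 407, 447, 572, 618, 635.
n = 7.
r = 1 + (75/100)·(7 − 1) = 1 + 4.5 = 5.5.
Rank 5 is 572 and rank 6 is 618.
Interpolate: 572 + 0.5·(618 − 572) = 572 + 0.5·46 = 595.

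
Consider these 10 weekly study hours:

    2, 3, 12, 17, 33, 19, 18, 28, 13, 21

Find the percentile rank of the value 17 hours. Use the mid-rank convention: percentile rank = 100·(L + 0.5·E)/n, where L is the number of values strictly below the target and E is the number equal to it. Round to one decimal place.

Sorted: 2, 3, 12, 13, 17, 18, 19, 21, 28, 33.
Count below 17: L = 4; count equal: E = 1; n = 10.
Percentile rank = 100·(4 + 0.5·1)/10 = 100·4.5/10 = 45.

45.0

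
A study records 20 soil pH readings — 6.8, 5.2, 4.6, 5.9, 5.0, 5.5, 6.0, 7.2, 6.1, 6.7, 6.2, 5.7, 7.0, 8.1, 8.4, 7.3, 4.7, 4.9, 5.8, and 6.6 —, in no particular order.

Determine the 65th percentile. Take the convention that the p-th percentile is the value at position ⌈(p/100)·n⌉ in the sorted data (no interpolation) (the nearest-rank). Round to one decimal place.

Sorted: 4.6, 4.7, 4.9, 5.0, 5.2, 5.5, 5.7, 5.8, 5.9, 6.0, 6.1, 6.2, 6.6, 6.7, 6.8, 7.0, 7.2, 7.3, 8.1, 8.4.
n = 20.
Position = ⌈65/100 · 20⌉ = ⌈13⌉ = 13.
The value at rank 13 is 6.6.

6.6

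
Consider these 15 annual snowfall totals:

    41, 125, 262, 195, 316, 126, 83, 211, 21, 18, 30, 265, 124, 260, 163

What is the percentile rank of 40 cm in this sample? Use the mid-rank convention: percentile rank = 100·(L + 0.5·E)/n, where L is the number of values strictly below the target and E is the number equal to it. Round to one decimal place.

20.0

Sorted: 18, 21, 30, 41, 83, 124, 125, 126, 163, 195, 211, 260, 262, 265, 316.
Count below 40: L = 3; count equal: E = 0; n = 15.
Percentile rank = 100·(3 + 0.5·0)/15 = 100·3/15 = 20.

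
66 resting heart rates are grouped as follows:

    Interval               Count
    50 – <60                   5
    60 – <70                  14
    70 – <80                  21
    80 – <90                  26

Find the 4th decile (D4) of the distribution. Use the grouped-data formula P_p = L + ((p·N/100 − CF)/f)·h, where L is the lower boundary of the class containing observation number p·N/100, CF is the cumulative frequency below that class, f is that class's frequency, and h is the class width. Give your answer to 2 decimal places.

73.52

N = 66; target position k = 40/100 · 66 = 26.4.
Cumulative frequencies: 5, 19, 40, 66.
Observation 26.4 falls in the class 70 – <80.
L = 70, CF = 19, f = 21, h = 10.
P40 = 70 + ((26.4 − 19)/21)·10 = 70 + 3.52381 = 73.5238.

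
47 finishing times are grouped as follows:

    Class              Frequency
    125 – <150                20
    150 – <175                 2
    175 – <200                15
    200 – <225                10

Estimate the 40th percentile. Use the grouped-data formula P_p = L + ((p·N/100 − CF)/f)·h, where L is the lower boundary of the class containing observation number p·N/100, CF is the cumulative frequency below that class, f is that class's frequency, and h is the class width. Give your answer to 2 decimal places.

N = 47; target position k = 40/100 · 47 = 18.8.
Cumulative frequencies: 20, 22, 37, 47.
Observation 18.8 falls in the class 125 – <150.
L = 125, CF = 0, f = 20, h = 25.
P40 = 125 + ((18.8 − 0)/20)·25 = 125 + 23.5 = 148.5.

148.50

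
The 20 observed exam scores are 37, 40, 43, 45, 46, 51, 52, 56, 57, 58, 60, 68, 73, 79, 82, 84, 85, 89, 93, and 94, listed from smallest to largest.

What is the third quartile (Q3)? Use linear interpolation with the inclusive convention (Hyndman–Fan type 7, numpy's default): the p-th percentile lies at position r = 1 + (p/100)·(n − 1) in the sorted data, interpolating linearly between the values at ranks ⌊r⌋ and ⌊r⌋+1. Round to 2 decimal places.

82.50

n = 20.
r = 1 + (75/100)·(20 − 1) = 1 + 14.25 = 15.25.
Rank 15 is 82 and rank 16 is 84.
Interpolate: 82 + 0.25·(84 − 82) = 82 + 0.25·2 = 82.5.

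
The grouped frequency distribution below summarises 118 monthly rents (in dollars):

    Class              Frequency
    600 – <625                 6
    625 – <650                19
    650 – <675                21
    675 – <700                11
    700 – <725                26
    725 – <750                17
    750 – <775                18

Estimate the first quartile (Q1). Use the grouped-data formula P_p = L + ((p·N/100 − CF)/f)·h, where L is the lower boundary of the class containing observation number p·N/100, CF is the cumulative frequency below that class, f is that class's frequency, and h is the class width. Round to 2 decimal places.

655.36

N = 118; target position k = 25/100 · 118 = 29.5.
Cumulative frequencies: 6, 25, 46, 57, 83, 100, 118.
Observation 29.5 falls in the class 650 – <675.
L = 650, CF = 25, f = 21, h = 25.
P25 = 650 + ((29.5 − 25)/21)·25 = 650 + 5.35714 = 655.357.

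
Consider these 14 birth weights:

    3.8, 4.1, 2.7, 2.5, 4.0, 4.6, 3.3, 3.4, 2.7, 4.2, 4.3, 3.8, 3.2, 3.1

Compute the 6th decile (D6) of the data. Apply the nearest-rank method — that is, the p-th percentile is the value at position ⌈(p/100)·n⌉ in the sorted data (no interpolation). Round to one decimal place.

Sorted: 2.5, 2.7, 2.7, 3.1, 3.2, 3.3, 3.4, 3.8, 3.8, 4.0, 4.1, 4.2, 4.3, 4.6.
n = 14.
Position = ⌈60/100 · 14⌉ = ⌈8.4⌉ = 9.
The value at rank 9 is 3.8.

3.8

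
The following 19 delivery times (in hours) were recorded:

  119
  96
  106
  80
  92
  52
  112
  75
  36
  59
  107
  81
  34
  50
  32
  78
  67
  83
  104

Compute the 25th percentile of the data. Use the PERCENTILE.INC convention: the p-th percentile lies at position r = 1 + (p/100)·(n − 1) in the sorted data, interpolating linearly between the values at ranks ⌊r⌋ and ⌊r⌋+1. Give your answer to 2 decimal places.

Sorted: 32, 34, 36, 50, 52, 59, 67, 75, 78, 80, 81, 83, 92, 96, 104, 106, 107, 112, 119.
n = 19.
r = 1 + (25/100)·(19 − 1) = 1 + 4.5 = 5.5.
Rank 5 is 52 and rank 6 is 59.
Interpolate: 52 + 0.5·(59 − 52) = 52 + 0.5·7 = 55.5.

55.50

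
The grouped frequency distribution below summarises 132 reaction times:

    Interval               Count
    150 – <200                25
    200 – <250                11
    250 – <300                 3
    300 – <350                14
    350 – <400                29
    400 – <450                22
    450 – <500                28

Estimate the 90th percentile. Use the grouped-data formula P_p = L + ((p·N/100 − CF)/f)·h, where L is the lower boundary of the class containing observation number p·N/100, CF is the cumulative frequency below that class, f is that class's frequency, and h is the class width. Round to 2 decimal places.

476.43

N = 132; target position k = 90/100 · 132 = 118.8.
Cumulative frequencies: 25, 36, 39, 53, 82, 104, 132.
Observation 118.8 falls in the class 450 – <500.
L = 450, CF = 104, f = 28, h = 50.
P90 = 450 + ((118.8 − 104)/28)·50 = 450 + 26.4286 = 476.429.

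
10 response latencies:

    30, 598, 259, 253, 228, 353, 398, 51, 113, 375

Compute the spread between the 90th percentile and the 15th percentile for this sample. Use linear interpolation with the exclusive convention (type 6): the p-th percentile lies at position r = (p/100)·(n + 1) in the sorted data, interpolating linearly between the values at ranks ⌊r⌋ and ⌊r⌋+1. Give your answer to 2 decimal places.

Sorted: 30, 51, 113, 228, 253, 259, 353, 375, 398, 598.
n = 10.
P15: r = 1.65; ranks 1–2 are 30, 51; interpolating gives 43.65.
P90: r = 9.9; ranks 9–10 are 398, 598; interpolating gives 578.
Difference: 578 − 43.65 = 534.35.

534.35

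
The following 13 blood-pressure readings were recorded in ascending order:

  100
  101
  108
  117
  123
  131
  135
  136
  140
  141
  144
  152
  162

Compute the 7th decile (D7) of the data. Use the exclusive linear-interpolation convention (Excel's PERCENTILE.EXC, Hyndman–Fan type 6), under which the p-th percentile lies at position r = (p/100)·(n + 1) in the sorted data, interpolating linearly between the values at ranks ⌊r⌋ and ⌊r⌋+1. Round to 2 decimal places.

140.80

n = 13.
r = (70/100)·(13 + 1) = 9.8.
Rank 9 is 140 and rank 10 is 141.
Interpolate: 140 + 0.8·(141 − 140) = 140 + 0.8·1 = 140.8.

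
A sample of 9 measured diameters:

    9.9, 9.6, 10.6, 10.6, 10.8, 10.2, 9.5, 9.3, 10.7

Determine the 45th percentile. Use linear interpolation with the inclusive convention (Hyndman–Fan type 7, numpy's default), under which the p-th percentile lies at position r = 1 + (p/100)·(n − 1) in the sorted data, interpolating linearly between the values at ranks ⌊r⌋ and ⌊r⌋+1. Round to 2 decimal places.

10.08

Sorted: 9.3, 9.5, 9.6, 9.9, 10.2, 10.6, 10.6, 10.7, 10.8.
n = 9.
r = 1 + (45/100)·(9 − 1) = 1 + 3.6 = 4.6.
Rank 4 is 9.9 and rank 5 is 10.2.
Interpolate: 9.9 + 0.6·(10.2 − 9.9) = 9.9 + 0.6·0.3 = 10.08.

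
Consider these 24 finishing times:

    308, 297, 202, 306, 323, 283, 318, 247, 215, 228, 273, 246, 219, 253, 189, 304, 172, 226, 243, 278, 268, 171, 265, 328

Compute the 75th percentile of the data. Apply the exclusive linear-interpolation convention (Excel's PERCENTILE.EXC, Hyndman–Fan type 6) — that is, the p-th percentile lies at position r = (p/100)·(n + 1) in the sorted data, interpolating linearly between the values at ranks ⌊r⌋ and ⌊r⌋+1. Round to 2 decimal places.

Sorted: 171, 172, 189, 202, 215, 219, 226, 228, 243, 246, 247, 253, 265, 268, 273, 278, 283, 297, 304, 306, 308, 318, 323, 328.
n = 24.
r = (75/100)·(24 + 1) = 18.75.
Rank 18 is 297 and rank 19 is 304.
Interpolate: 297 + 0.75·(304 − 297) = 297 + 0.75·7 = 302.25.

302.25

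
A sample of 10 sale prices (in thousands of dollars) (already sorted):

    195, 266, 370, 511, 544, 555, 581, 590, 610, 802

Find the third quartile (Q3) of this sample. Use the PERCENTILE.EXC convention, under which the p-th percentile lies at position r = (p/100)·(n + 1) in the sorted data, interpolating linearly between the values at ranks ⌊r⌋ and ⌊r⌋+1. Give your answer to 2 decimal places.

n = 10.
r = (75/100)·(10 + 1) = 8.25.
Rank 8 is 590 and rank 9 is 610.
Interpolate: 590 + 0.25·(610 − 590) = 590 + 0.25·20 = 595.

595.00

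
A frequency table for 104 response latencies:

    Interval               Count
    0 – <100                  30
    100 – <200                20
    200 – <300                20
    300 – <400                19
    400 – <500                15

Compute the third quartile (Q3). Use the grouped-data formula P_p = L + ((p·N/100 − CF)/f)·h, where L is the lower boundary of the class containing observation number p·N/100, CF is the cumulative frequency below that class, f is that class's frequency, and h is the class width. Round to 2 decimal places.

342.11

N = 104; target position k = 75/100 · 104 = 78.
Cumulative frequencies: 30, 50, 70, 89, 104.
Observation 78 falls in the class 300 – <400.
L = 300, CF = 70, f = 19, h = 100.
P75 = 300 + ((78 − 70)/19)·100 = 300 + 42.1053 = 342.105.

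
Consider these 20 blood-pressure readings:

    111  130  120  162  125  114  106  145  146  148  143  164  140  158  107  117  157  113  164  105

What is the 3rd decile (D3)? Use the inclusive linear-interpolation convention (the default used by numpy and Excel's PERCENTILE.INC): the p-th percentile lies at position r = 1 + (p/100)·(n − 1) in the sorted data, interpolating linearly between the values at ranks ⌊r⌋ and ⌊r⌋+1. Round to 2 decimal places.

116.10

Sorted: 105, 106, 107, 111, 113, 114, 117, 120, 125, 130, 140, 143, 145, 146, 148, 157, 158, 162, 164, 164.
n = 20.
r = 1 + (30/100)·(20 − 1) = 1 + 5.7 = 6.7.
Rank 6 is 114 and rank 7 is 117.
Interpolate: 114 + 0.7·(117 − 114) = 114 + 0.7·3 = 116.1.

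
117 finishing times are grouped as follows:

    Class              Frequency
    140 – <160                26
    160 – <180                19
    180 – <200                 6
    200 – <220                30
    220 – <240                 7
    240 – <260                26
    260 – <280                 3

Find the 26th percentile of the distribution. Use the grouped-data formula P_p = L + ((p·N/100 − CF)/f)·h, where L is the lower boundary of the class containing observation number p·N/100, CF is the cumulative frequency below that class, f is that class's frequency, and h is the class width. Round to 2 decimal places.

164.65

N = 117; target position k = 26/100 · 117 = 30.42.
Cumulative frequencies: 26, 45, 51, 81, 88, 114, 117.
Observation 30.42 falls in the class 160 – <180.
L = 160, CF = 26, f = 19, h = 20.
P26 = 160 + ((30.42 − 26)/19)·20 = 160 + 4.65263 = 164.653.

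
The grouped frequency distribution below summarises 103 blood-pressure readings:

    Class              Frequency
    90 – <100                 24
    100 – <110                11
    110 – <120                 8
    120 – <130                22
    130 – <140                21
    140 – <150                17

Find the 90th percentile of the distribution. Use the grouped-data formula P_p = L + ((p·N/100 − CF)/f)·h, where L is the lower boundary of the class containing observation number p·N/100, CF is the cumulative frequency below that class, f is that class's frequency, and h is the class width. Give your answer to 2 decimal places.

N = 103; target position k = 90/100 · 103 = 92.7.
Cumulative frequencies: 24, 35, 43, 65, 86, 103.
Observation 92.7 falls in the class 140 – <150.
L = 140, CF = 86, f = 17, h = 10.
P90 = 140 + ((92.7 − 86)/17)·10 = 140 + 3.94118 = 143.941.

143.94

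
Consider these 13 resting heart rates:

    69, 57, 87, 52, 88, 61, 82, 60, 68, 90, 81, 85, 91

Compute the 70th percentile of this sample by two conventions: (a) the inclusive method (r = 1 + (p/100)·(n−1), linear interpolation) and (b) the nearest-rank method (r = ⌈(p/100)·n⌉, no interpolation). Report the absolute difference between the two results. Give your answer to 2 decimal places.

1.20

Sorted: 52, 57, 60, 61, 68, 69, 81, 82, 85, 87, 88, 90, 91.
n = 13.
(a) r = 9.4; between ranks 9 (85) and 10 (87): 85.8.
(b) the nearest-rank method: rank 10 → 87.
|85.8 − 87| = 1.2.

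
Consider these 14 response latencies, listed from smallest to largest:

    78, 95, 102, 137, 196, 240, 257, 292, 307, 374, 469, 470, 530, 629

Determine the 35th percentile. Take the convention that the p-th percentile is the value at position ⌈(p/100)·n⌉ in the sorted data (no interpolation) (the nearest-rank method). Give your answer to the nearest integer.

196

n = 14.
Position = ⌈35/100 · 14⌉ = ⌈4.9⌉ = 5.
The value at rank 5 is 196.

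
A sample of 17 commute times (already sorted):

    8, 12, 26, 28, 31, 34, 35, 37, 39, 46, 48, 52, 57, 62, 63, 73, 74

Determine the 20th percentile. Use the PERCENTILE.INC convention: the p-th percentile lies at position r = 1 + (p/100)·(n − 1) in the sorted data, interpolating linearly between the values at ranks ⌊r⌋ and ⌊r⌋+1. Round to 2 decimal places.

28.60

n = 17.
r = 1 + (20/100)·(17 − 1) = 1 + 3.2 = 4.2.
Rank 4 is 28 and rank 5 is 31.
Interpolate: 28 + 0.2·(31 − 28) = 28 + 0.2·3 = 28.6.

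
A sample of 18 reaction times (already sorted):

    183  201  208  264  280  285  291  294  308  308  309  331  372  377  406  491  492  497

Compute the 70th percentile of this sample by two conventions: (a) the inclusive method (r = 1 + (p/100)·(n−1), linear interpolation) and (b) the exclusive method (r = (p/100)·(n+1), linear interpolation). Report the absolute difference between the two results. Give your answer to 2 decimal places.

n = 18.
(a) r = 12.9; between ranks 12 (331) and 13 (372): 367.9.
(b) r = 13.3; between ranks 13 (372) and 14 (377): 373.5.
|367.9 − 373.5| = 5.6.

5.60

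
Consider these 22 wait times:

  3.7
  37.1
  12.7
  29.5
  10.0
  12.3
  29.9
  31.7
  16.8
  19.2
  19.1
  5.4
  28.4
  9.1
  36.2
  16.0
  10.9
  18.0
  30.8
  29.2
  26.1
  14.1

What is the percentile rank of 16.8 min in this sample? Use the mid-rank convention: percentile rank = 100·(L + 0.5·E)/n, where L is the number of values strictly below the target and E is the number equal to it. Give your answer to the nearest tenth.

Sorted: 3.7, 5.4, 9.1, 10.0, 10.9, 12.3, 12.7, 14.1, 16.0, 16.8, 18.0, 19.1, 19.2, 26.1, 28.4, 29.2, 29.5, 29.9, 30.8, 31.7, 36.2, 37.1.
Count below 16.8: L = 9; count equal: E = 1; n = 22.
Percentile rank = 100·(9 + 0.5·1)/22 = 100·9.5/22 = 43.18.

43.2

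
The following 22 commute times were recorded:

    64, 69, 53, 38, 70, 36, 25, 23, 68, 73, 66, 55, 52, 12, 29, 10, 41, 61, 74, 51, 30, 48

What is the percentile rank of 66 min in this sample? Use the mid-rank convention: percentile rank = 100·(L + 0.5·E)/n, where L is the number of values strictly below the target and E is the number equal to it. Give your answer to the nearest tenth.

75.0

Sorted: 10, 12, 23, 25, 29, 30, 36, 38, 41, 48, 51, 52, 53, 55, 61, 64, 66, 68, 69, 70, 73, 74.
Count below 66: L = 16; count equal: E = 1; n = 22.
Percentile rank = 100·(16 + 0.5·1)/22 = 100·16.5/22 = 75.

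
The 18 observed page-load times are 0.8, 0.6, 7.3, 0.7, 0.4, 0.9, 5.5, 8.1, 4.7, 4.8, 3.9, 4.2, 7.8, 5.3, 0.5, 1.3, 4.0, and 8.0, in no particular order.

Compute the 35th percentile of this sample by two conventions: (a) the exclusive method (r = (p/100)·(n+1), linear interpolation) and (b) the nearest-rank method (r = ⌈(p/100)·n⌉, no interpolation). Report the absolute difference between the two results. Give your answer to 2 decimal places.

Sorted: 0.4, 0.5, 0.6, 0.7, 0.8, 0.9, 1.3, 3.9, 4.0, 4.2, 4.7, 4.8, 5.3, 5.5, 7.3, 7.8, 8.0, 8.1.
n = 18.
(a) r = 6.65; between ranks 6 (0.9) and 7 (1.3): 1.16.
(b) the nearest-rank method: rank 7 → 1.3.
|1.16 − 1.3| = 0.14.

0.14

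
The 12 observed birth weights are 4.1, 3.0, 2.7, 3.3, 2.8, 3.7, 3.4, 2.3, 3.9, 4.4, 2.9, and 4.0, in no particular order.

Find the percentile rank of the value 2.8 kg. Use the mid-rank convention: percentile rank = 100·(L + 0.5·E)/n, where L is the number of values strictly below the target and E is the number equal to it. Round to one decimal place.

Sorted: 2.3, 2.7, 2.8, 2.9, 3.0, 3.3, 3.4, 3.7, 3.9, 4.0, 4.1, 4.4.
Count below 2.8: L = 2; count equal: E = 1; n = 12.
Percentile rank = 100·(2 + 0.5·1)/12 = 100·2.5/12 = 20.83.

20.8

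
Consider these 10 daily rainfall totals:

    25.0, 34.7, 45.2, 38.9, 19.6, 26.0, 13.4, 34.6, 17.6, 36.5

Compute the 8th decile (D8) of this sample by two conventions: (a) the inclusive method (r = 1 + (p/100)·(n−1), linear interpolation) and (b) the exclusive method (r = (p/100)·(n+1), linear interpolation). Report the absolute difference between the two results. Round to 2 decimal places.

1.44

Sorted: 13.4, 17.6, 19.6, 25.0, 26.0, 34.6, 34.7, 36.5, 38.9, 45.2.
n = 10.
(a) r = 8.2; between ranks 8 (36.5) and 9 (38.9): 36.98.
(b) r = 8.8; between ranks 8 (36.5) and 9 (38.9): 38.42.
|36.98 − 38.42| = 1.44.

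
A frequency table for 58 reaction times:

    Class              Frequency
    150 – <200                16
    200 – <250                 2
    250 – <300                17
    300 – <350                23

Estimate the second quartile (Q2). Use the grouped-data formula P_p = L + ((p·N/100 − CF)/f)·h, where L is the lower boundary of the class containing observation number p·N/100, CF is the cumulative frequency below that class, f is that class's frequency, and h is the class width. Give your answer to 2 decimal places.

N = 58; target position k = 50/100 · 58 = 29.
Cumulative frequencies: 16, 18, 35, 58.
Observation 29 falls in the class 250 – <300.
L = 250, CF = 18, f = 17, h = 50.
P50 = 250 + ((29 − 18)/17)·50 = 250 + 32.3529 = 282.353.

282.35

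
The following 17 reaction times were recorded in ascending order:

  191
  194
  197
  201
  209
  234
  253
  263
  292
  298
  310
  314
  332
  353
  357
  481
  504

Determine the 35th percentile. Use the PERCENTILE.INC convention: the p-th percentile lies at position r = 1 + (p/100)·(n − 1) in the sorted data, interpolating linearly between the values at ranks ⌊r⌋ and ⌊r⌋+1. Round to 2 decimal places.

n = 17.
r = 1 + (35/100)·(17 − 1) = 1 + 5.6 = 6.6.
Rank 6 is 234 and rank 7 is 253.
Interpolate: 234 + 0.6·(253 − 234) = 234 + 0.6·19 = 245.4.

245.40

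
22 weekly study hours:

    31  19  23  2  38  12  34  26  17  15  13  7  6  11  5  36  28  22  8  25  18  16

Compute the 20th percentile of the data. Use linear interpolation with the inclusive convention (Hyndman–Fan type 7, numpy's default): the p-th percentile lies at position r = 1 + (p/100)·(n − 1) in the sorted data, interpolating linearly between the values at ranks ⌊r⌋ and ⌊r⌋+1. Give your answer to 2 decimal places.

Sorted: 2, 5, 6, 7, 8, 11, 12, 13, 15, 16, 17, 18, 19, 22, 23, 25, 26, 28, 31, 34, 36, 38.
n = 22.
r = 1 + (20/100)·(22 − 1) = 1 + 4.2 = 5.2.
Rank 5 is 8 and rank 6 is 11.
Interpolate: 8 + 0.2·(11 − 8) = 8 + 0.2·3 = 8.6.

8.60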